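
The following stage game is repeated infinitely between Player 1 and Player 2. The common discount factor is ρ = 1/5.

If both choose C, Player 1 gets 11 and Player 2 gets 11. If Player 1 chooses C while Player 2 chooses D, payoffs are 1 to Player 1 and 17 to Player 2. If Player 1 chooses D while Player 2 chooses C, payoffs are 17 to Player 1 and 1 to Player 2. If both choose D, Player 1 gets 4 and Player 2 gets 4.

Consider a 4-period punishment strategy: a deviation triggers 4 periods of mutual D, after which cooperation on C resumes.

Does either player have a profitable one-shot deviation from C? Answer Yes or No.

Yes

Comparing payoff streams over the 5 periods until play realigns: cooperate → 11(1+ρ+…+ρ^4); deviate → 17 + 4(ρ+…+ρ^4).
Cooperation is sustained iff (11−4)(ρ+…+ρ^4) ≥ 17−11.
ρ+…+ρ^4 = 1/5·(1−(1/5)^4)/(1−1/5) = 0.2496, and (17−11)/(11−4) = 0.8571.
0.2496 < 0.8571, so cooperation is not sustainable.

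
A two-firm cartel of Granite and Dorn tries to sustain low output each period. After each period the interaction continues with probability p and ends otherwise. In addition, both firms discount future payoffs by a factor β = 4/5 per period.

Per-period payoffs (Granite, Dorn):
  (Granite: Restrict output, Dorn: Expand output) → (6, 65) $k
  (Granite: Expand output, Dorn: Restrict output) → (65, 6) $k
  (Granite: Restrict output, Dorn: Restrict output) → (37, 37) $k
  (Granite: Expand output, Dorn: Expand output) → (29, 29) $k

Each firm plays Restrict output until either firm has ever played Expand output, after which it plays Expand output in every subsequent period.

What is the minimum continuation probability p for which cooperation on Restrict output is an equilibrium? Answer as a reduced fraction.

35/36

With continuation probability p and discount β, the effective per-period discount factor is βp.
Grim-trigger IC: βp ≥ (65−37)/(65−29) = 7/9.
So p ≥ (7/9)/(4/5) = 35/36.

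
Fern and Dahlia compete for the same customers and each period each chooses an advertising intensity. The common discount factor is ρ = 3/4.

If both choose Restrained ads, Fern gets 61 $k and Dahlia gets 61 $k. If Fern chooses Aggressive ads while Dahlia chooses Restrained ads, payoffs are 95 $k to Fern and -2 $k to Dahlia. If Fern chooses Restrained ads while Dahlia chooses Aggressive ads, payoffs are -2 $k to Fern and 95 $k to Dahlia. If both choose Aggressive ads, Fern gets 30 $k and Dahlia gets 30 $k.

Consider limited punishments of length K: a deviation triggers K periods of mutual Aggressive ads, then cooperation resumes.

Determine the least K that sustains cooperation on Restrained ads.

IC: ρ(1−ρ^K)/(1−ρ) ≥ (95−61)/(61−30) = 34/31.
With ρ = 3/4: need 1 − ρ^K ≥ 34/31·(1−3/4)/(3/4), i.e. ρ^K ≤ 0.6344.
Since (3/4)^1 = 0.7500 and (3/4)^2 = 0.5625, the smallest such K is 2.

2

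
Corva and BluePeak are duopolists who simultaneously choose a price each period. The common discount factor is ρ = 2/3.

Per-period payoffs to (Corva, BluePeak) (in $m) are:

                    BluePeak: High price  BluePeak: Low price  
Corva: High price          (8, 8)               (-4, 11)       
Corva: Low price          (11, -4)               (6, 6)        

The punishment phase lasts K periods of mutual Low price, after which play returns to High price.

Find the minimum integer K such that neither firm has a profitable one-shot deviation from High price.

4

IC: ρ(1−ρ^K)/(1−ρ) ≥ (11−8)/(8−6) = 3/2.
With ρ = 2/3: need 1 − ρ^K ≥ 3/2·(1−2/3)/(2/3), i.e. ρ^K ≤ 0.2500.
Since (2/3)^3 = 0.2963 and (2/3)^4 = 0.1975, the smallest such K is 4.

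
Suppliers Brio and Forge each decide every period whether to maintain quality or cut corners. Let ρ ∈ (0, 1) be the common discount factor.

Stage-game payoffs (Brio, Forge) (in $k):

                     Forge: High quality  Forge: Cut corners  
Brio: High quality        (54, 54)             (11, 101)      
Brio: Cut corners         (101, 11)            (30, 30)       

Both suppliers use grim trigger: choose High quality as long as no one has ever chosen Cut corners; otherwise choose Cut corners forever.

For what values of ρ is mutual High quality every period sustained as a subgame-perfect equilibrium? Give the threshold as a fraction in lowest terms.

47/71

One-period gain from deviating is 101 − 54 = 47. The loss is 54 − 30 = 24 in every subsequent period, with present value 24·ρ/(1−ρ).
Deviation is unprofitable when 24·ρ/(1−ρ) ≥ 47, i.e. ρ/(1−ρ) ≥ 47/24.
Equivalently ρ ≥ 47/(47+24) = 47/71.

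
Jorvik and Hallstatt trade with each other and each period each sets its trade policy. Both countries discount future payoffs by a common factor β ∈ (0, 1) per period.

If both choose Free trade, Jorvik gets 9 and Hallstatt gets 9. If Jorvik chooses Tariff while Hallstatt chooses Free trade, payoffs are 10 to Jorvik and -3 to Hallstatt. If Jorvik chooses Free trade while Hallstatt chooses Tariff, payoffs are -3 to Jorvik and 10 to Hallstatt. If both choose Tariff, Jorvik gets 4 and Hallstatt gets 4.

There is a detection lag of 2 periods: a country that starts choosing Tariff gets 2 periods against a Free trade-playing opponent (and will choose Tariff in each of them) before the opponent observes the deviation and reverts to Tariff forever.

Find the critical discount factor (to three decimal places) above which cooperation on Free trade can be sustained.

The best deviation is to choose Tariff for all 2 undetected periods, earning 10 each, then 4 forever once detected.
Deviation value: 10(1−β^2)/(1−β) + 4β^2/(1−β); cooperation value: 9/(1−β).
IC: 9 ≥ 10(1−β^2) + 4β^2 = 10 − 6β^2.
So β^2 ≥ 1/6, giving β ≥ (1/6)^(1/2) ≈ 0.408.

0.408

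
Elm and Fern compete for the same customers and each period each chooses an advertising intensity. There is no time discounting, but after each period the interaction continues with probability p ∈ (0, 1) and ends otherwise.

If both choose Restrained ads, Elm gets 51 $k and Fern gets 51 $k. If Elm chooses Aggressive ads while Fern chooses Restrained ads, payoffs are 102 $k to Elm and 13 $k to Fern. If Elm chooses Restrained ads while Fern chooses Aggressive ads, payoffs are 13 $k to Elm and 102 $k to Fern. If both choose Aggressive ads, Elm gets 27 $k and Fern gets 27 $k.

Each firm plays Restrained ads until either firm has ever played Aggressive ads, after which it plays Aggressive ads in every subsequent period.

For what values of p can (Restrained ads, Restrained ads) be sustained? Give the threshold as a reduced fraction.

17/25

Expected cooperation value is 51 + p·51 + p²·51 + … = 51/(1−p); deviation gives 102 + p·27/(1−p).
51 ≥ 102(1−p) + 27p ⇒ 75p ≥ 51 ⇒ p ≥ 51/75 = 17/25.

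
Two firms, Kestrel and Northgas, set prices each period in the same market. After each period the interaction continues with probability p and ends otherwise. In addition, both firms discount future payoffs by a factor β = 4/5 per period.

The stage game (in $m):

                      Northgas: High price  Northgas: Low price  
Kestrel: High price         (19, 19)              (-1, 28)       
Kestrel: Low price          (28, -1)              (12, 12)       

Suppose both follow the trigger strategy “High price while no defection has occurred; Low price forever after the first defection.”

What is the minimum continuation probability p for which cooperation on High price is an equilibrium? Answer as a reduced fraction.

With continuation probability p and discount β, the effective per-period discount factor is βp.
Grim-trigger IC: βp ≥ (28−19)/(28−12) = 9/16.
So p ≥ (9/16)/(4/5) = 45/64.

45/64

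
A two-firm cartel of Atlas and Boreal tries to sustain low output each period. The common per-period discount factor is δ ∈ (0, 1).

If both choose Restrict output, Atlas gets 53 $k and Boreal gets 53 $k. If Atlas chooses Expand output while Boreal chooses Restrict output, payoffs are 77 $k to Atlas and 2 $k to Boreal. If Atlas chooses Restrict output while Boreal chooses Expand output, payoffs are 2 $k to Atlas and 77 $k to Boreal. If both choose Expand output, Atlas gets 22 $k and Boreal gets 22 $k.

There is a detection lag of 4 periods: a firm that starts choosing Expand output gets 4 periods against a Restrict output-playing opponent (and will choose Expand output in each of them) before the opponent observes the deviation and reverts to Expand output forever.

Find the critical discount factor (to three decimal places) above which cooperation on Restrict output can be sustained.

0.813

The best deviation is to choose Expand output for all 4 undetected periods, earning 77 each, then 22 forever once detected.
Deviation value: 77(1−δ^4)/(1−δ) + 22δ^4/(1−δ); cooperation value: 53/(1−δ).
IC: 53 ≥ 77(1−δ^4) + 22δ^4 = 77 − 55δ^4.
So δ^4 ≥ 24/55, giving δ ≥ (24/55)^(1/4) ≈ 0.813.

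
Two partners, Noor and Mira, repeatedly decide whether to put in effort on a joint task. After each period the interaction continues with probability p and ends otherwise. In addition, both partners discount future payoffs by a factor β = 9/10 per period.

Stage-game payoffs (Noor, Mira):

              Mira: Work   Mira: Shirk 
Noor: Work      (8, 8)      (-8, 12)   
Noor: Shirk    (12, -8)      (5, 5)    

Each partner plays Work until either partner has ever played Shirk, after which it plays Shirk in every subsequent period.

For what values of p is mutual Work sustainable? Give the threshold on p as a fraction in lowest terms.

40/63

With continuation probability p and discount β, the effective per-period discount factor is βp.
Grim-trigger IC: βp ≥ (12−8)/(12−5) = 4/7.
So p ≥ (4/7)/(9/10) = 40/63.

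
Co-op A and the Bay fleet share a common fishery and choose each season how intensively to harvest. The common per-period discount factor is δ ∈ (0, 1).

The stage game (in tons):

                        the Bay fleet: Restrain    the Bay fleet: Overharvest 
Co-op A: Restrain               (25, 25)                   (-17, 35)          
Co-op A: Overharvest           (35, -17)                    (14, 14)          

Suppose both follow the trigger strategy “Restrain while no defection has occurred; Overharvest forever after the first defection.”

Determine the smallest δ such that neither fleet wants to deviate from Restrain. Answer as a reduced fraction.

10/21

25/(1−δ) ≥ 35 + 14δ/(1−δ)
25 ≥ 35 − 21δ
δ ≥ 10/21.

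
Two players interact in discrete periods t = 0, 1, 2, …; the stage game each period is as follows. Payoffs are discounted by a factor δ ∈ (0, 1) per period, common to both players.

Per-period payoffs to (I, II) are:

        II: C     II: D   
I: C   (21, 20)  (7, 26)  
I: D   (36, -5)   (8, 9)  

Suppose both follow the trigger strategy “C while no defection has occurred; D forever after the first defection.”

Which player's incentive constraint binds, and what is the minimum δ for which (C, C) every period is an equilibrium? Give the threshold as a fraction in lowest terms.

For I: deviation gain 36−21 = 15, per-period punishment loss 21−8 = 13. IC gives δ ≥ 15/28.
For II: gain 6, loss 11 per period, so δ ≥ 6/17.
The tighter constraint is I's, so cooperation needs δ ≥ 15/28.

I; δ ≥ 15/28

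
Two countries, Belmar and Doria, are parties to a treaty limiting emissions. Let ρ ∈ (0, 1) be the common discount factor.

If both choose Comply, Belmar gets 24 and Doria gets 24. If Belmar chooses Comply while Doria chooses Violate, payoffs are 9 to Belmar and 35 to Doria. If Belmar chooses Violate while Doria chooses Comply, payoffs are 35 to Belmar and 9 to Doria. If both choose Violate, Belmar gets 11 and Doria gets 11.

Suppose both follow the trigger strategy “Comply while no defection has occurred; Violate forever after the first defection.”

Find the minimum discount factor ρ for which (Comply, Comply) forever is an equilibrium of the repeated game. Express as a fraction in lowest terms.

One-period gain from deviating is 35 − 24 = 11. The loss is 24 − 11 = 13 in every subsequent period, with present value 13·ρ/(1−ρ).
Deviation is unprofitable when 13·ρ/(1−ρ) ≥ 11, i.e. ρ/(1−ρ) ≥ 11/13.
Equivalently ρ ≥ 11/(11+13) = 11/24.

11/24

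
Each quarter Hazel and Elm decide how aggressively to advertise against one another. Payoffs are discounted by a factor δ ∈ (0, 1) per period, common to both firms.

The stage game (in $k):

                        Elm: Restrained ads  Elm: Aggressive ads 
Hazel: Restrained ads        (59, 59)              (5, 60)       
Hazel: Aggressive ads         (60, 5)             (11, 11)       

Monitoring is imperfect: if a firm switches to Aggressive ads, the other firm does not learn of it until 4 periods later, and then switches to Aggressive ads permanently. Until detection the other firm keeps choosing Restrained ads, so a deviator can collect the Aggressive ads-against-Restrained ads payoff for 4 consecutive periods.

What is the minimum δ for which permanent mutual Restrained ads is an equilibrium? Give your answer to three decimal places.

A deviator earns 60 for 4 periods, then 11 forever; cooperating earns 59 forever. Multiplying the IC by (1−δ):
59 ≥ 60(1−δ^4) + 11δ^4, so 49·δ^4 ≥ 1 and δ^4 ≥ 1/49.
δ ≥ (1/49)^(1/4) ≈ 0.378.

0.378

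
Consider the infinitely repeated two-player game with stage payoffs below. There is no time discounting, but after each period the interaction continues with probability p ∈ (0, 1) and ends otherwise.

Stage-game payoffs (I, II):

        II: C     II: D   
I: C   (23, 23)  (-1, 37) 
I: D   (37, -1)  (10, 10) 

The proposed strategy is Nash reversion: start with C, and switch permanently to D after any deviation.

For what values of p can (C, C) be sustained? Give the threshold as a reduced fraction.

14/27

With no time discounting, the continuation probability p plays the role of the discount factor.
Grim-trigger IC: 23/(1−p) ≥ 37 + 10p/(1−p) ⇒ p ≥ (37−23)/(37−10) = 14/27.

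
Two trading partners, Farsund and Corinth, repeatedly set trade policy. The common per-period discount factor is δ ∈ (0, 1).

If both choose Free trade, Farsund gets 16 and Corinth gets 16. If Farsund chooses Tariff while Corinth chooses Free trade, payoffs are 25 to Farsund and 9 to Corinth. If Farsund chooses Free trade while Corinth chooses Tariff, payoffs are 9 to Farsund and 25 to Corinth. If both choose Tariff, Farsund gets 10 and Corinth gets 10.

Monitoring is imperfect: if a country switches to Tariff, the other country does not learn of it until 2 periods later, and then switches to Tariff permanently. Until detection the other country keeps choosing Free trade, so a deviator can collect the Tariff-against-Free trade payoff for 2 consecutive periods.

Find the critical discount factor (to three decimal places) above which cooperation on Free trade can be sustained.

A deviator earns 25 for 2 periods, then 10 forever; cooperating earns 16 forever. Multiplying the IC by (1−δ):
16 ≥ 25(1−δ^2) + 10δ^2, so 15·δ^2 ≥ 9 and δ^2 ≥ 3/5.
δ ≥ (3/5)^(1/2) ≈ 0.775.

0.775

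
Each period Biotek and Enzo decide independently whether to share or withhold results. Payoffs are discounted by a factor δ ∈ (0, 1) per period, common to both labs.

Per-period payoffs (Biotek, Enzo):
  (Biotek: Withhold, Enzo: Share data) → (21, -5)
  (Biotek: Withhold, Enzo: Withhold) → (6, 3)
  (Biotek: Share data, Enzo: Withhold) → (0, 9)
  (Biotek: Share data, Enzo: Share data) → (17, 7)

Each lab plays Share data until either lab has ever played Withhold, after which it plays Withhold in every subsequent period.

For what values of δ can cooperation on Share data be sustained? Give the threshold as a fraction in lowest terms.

Biotek: cooperation gives 17 each period; deviation gives 21 once then 6 forever.
  17/(1−δ) ≥ 21 + 6δ/(1−δ) ⇒ δ ≥ 4/15.
Enzo: cooperation gives 7 each period; deviation gives 9 once then 3 forever.
  δ ≥ 2/6 = 1/3.
Both must hold, so the binding constraint is Enzo's: δ ≥ 1/3.

1/3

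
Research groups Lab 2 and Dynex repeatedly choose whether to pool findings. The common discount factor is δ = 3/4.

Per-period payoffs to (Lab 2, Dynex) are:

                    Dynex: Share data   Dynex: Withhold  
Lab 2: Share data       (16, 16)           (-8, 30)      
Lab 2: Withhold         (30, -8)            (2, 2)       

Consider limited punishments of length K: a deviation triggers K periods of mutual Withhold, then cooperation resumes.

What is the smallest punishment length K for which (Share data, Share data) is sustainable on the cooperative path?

2

Need Σ_{k=1}^{K} δ^k ≥ (30−16)/(16−2) = 1.0000 at δ = 3/4.
At K = 1 the sum is 0.7500 < 1.0000; at K = 2 it is 1.3125 ≥ 1.0000.
So the minimum punishment length is K = 2.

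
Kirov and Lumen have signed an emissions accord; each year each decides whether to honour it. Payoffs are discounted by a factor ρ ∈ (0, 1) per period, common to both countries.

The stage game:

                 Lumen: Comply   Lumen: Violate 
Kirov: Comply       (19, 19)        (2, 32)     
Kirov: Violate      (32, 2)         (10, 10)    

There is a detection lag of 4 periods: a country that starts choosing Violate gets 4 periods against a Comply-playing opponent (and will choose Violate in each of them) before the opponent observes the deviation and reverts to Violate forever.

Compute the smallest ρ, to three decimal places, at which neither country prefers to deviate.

The best deviation is to choose Violate for all 4 undetected periods, earning 32 each, then 10 forever once detected.
Deviation value: 32(1−ρ^4)/(1−ρ) + 10ρ^4/(1−ρ); cooperation value: 19/(1−ρ).
IC: 19 ≥ 32(1−ρ^4) + 10ρ^4 = 32 − 22ρ^4.
So ρ^4 ≥ 13/22, giving ρ ≥ (13/22)^(1/4) ≈ 0.877.

0.877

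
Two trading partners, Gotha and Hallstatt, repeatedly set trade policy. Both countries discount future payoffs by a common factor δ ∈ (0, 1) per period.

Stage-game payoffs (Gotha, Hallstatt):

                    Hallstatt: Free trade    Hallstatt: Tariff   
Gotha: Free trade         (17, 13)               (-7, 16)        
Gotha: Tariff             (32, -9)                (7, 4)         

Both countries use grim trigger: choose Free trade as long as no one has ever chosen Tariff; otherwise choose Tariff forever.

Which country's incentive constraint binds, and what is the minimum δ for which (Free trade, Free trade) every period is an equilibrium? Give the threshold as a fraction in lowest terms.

For Gotha: deviation gain 32−17 = 15, per-period punishment loss 17−7 = 10. IC gives δ ≥ 15/25 = 3/5.
For Hallstatt: gain 3, loss 9 per period, so δ ≥ 3/12 = 1/4.
The tighter constraint is Gotha's, so cooperation needs δ ≥ 3/5.

Gotha; δ ≥ 3/5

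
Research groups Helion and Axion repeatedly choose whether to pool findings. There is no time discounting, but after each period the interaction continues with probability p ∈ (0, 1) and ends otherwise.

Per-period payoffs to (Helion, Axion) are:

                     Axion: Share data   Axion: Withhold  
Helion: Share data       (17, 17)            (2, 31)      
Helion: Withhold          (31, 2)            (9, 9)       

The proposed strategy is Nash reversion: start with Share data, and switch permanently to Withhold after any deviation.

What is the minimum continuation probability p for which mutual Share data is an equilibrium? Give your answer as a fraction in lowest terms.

With no time discounting, the continuation probability p plays the role of the discount factor.
Grim-trigger IC: 17/(1−p) ≥ 31 + 9p/(1−p) ⇒ p ≥ (31−17)/(31−9) = 7/11.

7/11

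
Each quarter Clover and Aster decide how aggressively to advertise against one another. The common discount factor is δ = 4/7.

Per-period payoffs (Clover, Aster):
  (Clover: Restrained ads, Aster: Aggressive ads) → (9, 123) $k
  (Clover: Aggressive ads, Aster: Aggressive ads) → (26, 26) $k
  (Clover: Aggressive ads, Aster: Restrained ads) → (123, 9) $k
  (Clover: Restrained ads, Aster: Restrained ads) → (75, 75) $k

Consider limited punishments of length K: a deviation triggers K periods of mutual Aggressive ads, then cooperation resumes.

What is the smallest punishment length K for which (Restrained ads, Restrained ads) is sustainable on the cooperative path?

IC: δ(1−δ^K)/(1−δ) ≥ (123−75)/(75−26) = 48/49.
With δ = 4/7: need 1 − δ^K ≥ 48/49·(1−4/7)/(4/7), i.e. δ^K ≤ 0.2653.
Since (4/7)^2 = 0.3265 and (4/7)^3 = 0.1866, the smallest such K is 3.

3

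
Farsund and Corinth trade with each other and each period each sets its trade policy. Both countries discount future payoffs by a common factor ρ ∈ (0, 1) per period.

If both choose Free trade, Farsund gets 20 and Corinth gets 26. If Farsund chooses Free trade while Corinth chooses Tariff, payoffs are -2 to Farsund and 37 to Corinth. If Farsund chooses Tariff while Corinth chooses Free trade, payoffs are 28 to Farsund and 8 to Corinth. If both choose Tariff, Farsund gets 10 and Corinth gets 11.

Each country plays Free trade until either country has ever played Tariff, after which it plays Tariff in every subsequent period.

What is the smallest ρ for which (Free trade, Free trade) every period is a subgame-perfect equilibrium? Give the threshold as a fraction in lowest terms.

4/9

Farsund's threshold: (28−20)/(28−10) = 4/9.
Corinth's threshold: (37−26)/(37−11) = 11/26.
4/9 > 11/26, so Farsund binds and ρ* = 4/9.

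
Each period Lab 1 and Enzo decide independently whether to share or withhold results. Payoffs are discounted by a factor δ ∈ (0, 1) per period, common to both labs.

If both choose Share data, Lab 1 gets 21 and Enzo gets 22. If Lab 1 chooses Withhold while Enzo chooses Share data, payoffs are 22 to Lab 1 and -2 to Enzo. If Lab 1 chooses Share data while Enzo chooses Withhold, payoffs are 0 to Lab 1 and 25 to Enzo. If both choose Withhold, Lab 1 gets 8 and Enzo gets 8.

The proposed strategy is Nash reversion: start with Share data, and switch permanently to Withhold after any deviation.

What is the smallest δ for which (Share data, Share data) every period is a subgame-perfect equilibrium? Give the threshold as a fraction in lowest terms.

3/17

Lab 1: cooperation gives 21 each period; deviation gives 22 once then 8 forever.
  21/(1−δ) ≥ 22 + 8δ/(1−δ) ⇒ δ ≥ 1/14.
Enzo: cooperation gives 22 each period; deviation gives 25 once then 8 forever.
  δ ≥ 3/17.
Both must hold, so the binding constraint is Enzo's: δ ≥ 3/17.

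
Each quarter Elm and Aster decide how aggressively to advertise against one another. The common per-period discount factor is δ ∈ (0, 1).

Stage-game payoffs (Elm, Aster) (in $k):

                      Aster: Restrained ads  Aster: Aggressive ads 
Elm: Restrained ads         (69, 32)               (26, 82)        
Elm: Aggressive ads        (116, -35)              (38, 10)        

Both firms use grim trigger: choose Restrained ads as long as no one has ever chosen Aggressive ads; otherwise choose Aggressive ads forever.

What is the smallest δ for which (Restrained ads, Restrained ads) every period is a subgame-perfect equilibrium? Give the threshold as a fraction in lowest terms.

Elm's threshold: (116−69)/(116−38) = 47/78.
Aster's threshold: (82−32)/(82−10) = 25/36.
47/78 < 25/36, so Aster binds and δ* = 25/36.

25/36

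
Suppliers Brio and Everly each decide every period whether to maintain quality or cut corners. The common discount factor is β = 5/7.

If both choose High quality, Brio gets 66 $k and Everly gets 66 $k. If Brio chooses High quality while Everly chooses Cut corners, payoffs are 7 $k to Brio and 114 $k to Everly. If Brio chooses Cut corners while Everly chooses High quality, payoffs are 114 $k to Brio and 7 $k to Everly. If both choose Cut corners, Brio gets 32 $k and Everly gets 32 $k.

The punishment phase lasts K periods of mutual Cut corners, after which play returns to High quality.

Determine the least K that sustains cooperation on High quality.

No profitable deviation requires (66−32)(β+…+β^K) ≥ 114−66, i.e. β+…+β^K ≥ 24/17 ≈ 1.4118.
With β = 5/7, the partial sums are K=1: 0.7143, K=2: 1.2245, K=3: 1.5889.
K = 3 is the first length at which the sum reaches 1.4118.

3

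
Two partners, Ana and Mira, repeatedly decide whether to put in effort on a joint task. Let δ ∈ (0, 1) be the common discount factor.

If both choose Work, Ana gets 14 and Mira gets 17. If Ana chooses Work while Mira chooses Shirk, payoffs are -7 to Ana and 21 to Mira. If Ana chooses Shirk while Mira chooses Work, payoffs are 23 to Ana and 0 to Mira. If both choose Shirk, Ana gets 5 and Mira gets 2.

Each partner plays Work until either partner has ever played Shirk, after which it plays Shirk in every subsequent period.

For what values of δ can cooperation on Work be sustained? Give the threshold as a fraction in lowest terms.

For Ana: deviation gain 23−14 = 9, per-period punishment loss 14−5 = 9. IC gives δ ≥ 9/18 = 1/2.
For Mira: gain 4, loss 15 per period, so δ ≥ 4/19.
The tighter constraint is Ana's, so cooperation needs δ ≥ 1/2.

1/2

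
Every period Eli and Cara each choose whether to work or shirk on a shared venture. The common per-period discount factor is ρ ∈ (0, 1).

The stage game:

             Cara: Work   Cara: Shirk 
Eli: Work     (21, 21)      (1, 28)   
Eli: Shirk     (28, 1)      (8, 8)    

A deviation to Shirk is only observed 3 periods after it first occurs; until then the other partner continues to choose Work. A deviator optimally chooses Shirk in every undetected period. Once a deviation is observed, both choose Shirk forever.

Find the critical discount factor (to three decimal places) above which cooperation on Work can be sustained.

0.705

A deviator earns 28 for 3 periods, then 8 forever; cooperating earns 21 forever. Multiplying the IC by (1−ρ):
21 ≥ 28(1−ρ^3) + 8ρ^3, so 20·ρ^3 ≥ 7 and ρ^3 ≥ 7/20.
ρ ≥ (7/20)^(1/3) ≈ 0.705.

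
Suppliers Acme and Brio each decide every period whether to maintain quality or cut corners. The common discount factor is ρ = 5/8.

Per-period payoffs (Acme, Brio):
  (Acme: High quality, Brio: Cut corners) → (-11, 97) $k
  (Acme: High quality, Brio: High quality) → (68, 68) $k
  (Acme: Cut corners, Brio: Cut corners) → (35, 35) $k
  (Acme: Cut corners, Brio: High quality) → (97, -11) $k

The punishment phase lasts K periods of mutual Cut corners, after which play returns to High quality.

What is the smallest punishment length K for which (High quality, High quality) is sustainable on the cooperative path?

IC: ρ(1−ρ^K)/(1−ρ) ≥ (97−68)/(68−35) = 29/33.
With ρ = 5/8: need 1 − ρ^K ≥ 29/33·(1−5/8)/(5/8), i.e. ρ^K ≤ 0.4727.
Since (5/8)^1 = 0.6250 and (5/8)^2 = 0.3906, the smallest such K is 2.

2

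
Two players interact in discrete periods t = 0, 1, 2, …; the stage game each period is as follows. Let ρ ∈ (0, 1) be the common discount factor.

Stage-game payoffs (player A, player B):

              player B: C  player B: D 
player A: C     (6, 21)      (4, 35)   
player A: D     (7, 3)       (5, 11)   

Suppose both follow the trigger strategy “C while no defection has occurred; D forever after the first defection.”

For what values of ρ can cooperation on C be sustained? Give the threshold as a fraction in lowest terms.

7/12

player A's threshold: (7−6)/(7−5) = 1/2.
player B's threshold: (35−21)/(35−11) = 7/12.
1/2 < 7/12, so player B binds and ρ* = 7/12.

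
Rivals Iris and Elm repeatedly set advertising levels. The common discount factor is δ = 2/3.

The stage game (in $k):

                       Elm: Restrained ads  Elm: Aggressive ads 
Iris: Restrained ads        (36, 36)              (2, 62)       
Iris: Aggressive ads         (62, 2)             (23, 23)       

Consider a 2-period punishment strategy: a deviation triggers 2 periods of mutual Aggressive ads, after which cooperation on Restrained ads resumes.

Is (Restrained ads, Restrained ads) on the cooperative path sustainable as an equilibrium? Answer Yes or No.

No

Comparing payoff streams over the 3 periods until play realigns: cooperate → 36(1+δ+…+δ^2); deviate → 62 + 23(δ+…+δ^2).
Cooperation is sustained iff (36−23)(δ+…+δ^2) ≥ 62−36.
δ+…+δ^2 = 2/3·(1−(2/3)^2)/(1−2/3) = 1.1111, and (62−36)/(36−23) = 2.0000.
1.1111 < 2.0000, so cooperation is not sustainable.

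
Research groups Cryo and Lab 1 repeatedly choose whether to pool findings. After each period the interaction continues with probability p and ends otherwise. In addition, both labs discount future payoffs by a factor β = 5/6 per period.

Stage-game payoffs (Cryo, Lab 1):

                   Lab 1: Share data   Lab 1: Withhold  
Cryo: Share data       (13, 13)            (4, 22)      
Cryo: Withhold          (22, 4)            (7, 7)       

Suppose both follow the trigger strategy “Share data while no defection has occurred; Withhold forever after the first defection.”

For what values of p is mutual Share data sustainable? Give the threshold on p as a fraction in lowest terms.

18/25

Expected continuation weight on next period's payoff is β·p = 5/6·p, which plays the role of the discount factor.
Cooperation requires 5/6·p ≥ (22−13)/(22−7) = 3/5, hence p ≥ 18/25.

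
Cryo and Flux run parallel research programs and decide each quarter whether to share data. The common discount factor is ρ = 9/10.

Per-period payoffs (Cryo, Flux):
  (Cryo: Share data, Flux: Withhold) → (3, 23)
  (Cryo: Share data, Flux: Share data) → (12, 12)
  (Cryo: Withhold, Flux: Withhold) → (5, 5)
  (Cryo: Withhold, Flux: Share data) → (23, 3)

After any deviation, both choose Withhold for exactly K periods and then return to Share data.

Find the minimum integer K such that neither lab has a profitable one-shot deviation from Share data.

No profitable deviation requires (12−5)(ρ+…+ρ^K) ≥ 23−12, i.e. ρ+…+ρ^K ≥ 11/7 ≈ 1.5714.
With ρ = 9/10, the partial sums are K=1: 0.9000, K=2: 1.7100.
K = 2 is the first length at which the sum reaches 1.5714.

2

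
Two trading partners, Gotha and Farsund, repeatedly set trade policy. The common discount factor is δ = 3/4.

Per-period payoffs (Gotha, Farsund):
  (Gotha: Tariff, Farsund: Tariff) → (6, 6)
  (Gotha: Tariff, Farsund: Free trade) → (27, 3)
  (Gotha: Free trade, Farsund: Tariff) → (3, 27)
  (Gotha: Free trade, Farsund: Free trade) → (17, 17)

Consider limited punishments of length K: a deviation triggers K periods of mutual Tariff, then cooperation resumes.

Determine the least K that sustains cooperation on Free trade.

2

IC: δ(1−δ^K)/(1−δ) ≥ (27−17)/(17−6) = 10/11.
With δ = 3/4: need 1 − δ^K ≥ 10/11·(1−3/4)/(3/4), i.e. δ^K ≤ 0.6970.
Since (3/4)^1 = 0.7500 and (3/4)^2 = 0.5625, the smallest such K is 2.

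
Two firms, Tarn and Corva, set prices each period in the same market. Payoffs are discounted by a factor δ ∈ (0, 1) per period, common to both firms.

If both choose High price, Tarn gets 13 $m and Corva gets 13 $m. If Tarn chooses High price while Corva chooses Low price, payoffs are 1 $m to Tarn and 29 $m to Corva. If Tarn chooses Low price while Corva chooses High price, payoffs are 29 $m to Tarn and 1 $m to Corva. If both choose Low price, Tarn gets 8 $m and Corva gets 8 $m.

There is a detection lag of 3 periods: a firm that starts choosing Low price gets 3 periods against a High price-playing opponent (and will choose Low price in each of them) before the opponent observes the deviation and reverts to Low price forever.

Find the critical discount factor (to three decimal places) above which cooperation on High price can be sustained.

Deviating for the 3 undetected periods gains 29−13 = 16 per period over cooperation, then loses 13−8 = 5 per period forever once punishment starts.
Gain: 16(1 + δ + … + δ^2); loss: 5·δ^3/(1−δ).
No profitable deviation ⇔ 16(1−δ^3) ≤ 5·δ^3, i.e. δ^3 ≥ 16/(16+5) = 16/21.
Hence δ ≥ (16/21)^(1/3) ≈ 0.913.

0.913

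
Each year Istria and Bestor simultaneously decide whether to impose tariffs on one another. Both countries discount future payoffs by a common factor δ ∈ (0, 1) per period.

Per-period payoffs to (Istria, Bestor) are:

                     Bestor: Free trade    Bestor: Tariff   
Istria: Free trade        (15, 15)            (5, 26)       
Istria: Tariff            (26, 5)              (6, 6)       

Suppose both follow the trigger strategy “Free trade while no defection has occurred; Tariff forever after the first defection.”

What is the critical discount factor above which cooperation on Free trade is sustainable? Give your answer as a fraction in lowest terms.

11/20

Under grim trigger the critical discount factor is (T−C)/(T−P) with T = 26, C = 15, P = 6.
δ* = (26−15)/(26−6) = 11/20.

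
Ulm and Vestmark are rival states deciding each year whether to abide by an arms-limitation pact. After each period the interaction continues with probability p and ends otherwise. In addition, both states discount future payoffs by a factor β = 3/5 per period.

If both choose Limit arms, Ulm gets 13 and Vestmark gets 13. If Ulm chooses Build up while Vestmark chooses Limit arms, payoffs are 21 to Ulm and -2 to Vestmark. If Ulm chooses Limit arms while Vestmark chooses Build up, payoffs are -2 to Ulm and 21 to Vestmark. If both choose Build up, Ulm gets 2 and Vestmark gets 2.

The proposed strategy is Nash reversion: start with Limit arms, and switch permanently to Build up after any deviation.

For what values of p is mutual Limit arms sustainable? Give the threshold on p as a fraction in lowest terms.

40/57

With continuation probability p and discount β, the effective per-period discount factor is βp.
Grim-trigger IC: βp ≥ (21−13)/(21−2) = 8/19.
So p ≥ (8/19)/(3/5) = 40/57.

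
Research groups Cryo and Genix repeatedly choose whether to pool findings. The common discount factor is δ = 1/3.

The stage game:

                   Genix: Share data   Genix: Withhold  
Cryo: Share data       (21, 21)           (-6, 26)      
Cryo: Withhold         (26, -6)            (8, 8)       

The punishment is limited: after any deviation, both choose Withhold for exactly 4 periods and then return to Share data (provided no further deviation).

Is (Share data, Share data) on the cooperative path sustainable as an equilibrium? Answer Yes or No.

A one-shot deviation gives 26 now, then 8 for 4 periods, then back to 21.
Gain from deviating: (26−21) today; loss: (21−8) in each of the next 4 periods.
No-deviation condition: (21−8)(δ+…+δ^4) ≥ 26−21, i.e. δ+…+δ^4 ≥ 5/13.
At δ = 1/3: δ+…+δ^4 = 0.4938 ≥ 0.3846.
So cooperation is sustainable.

Yes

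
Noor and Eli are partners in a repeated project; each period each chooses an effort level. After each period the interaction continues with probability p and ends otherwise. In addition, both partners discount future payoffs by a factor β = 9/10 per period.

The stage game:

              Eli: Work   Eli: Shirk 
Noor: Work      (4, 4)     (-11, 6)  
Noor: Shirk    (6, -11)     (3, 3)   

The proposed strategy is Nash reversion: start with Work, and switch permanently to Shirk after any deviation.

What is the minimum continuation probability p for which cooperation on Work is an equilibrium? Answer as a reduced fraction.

20/27

Expected continuation weight on next period's payoff is β·p = 9/10·p, which plays the role of the discount factor.
Cooperation requires 9/10·p ≥ (6−4)/(6−3) = 2/3, hence p ≥ 20/27.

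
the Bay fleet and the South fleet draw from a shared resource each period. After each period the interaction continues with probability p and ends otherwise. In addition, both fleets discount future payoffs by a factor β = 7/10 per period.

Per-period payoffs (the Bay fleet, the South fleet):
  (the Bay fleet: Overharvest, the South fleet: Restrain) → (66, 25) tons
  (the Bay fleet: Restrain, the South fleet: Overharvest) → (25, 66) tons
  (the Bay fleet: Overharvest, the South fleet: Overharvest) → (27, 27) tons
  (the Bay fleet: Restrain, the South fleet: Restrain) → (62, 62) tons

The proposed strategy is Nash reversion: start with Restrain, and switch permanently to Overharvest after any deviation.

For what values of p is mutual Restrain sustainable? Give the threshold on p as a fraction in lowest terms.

40/273

With continuation probability p and discount β, the effective per-period discount factor is βp.
Grim-trigger IC: βp ≥ (66−62)/(66−27) = 4/39.
So p ≥ (4/39)/(7/10) = 40/273.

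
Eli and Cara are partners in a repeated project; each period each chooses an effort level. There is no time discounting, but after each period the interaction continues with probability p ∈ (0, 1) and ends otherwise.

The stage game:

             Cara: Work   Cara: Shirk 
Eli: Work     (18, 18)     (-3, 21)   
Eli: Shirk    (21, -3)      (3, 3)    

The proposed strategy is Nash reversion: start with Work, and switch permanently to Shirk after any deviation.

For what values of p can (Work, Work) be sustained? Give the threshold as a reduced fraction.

1/6

With no time discounting, the continuation probability p plays the role of the discount factor.
Grim-trigger IC: 18/(1−p) ≥ 21 + 3p/(1−p) ⇒ p ≥ (21−18)/(21−3) = 1/6.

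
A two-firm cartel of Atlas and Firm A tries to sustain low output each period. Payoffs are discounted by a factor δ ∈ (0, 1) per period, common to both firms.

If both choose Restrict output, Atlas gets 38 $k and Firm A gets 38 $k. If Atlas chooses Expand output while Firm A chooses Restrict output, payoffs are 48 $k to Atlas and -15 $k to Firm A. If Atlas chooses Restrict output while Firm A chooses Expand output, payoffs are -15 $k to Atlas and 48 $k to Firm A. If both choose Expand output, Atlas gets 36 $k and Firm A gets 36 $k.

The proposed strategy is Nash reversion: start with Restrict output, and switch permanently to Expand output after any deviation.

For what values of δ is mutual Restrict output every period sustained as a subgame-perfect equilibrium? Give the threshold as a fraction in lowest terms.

5/6

Cooperation forever yields 38 each period: 38/(1−δ).
Deviating yields 48 once, then 36 forever: 48 + 36δ/(1−δ).
No profitable deviation requires 38/(1−δ) ≥ 48 + 36δ/(1−δ).
Multiplying by (1−δ): 38 ≥ 48(1−δ) + 36δ = 48 − 12δ.
So 12δ ≥ 10, i.e. δ ≥ 10/12 = 5/6.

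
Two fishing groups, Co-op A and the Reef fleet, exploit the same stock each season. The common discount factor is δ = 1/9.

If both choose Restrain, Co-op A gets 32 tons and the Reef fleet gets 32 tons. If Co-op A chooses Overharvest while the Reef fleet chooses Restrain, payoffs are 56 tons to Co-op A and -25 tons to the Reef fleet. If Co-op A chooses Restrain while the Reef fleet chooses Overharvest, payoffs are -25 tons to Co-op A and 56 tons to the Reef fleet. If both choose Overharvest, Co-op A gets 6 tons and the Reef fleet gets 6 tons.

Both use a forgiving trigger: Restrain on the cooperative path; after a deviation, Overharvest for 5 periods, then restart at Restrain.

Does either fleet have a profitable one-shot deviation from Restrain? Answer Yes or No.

Comparing payoff streams over the 6 periods until play realigns: cooperate → 32(1+δ+…+δ^5); deviate → 56 + 6(δ+…+δ^5).
Cooperation is sustained iff (32−6)(δ+…+δ^5) ≥ 56−32.
δ+…+δ^5 = 1/9·(1−(1/9)^5)/(1−1/9) = 0.1250, and (56−32)/(32−6) = 0.9231.
0.1250 < 0.9231, so cooperation is not sustainable.

Yes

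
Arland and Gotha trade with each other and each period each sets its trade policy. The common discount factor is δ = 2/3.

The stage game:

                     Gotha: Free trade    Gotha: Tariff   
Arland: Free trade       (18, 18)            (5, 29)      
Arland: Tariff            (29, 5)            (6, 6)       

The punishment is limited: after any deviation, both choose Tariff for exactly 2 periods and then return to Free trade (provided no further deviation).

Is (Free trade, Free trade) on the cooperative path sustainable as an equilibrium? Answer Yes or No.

A one-shot deviation gives 29 now, then 6 for 2 periods, then back to 18.
Gain from deviating: (29−18) today; loss: (18−6) in each of the next 2 periods.
No-deviation condition: (18−6)(δ+…+δ^2) ≥ 29−18, i.e. δ+…+δ^2 ≥ 11/12.
At δ = 2/3: δ+…+δ^2 = 1.1111 ≥ 0.9167.
So cooperation is sustainable.

Yes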